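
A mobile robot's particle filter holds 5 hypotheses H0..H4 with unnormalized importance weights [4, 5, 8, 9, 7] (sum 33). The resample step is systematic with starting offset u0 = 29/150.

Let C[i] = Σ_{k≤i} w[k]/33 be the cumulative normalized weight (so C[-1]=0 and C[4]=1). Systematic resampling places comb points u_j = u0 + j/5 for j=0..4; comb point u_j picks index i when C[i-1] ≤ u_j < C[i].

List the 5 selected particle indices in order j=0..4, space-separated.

1 2 3 4 4

C = [4/33, 3/11, 17/33, 26/33, 1]
j=0: u_0=29/150 ∈ [4/33, 3/11) → index 1
j=1: u_1=59/150 ∈ [3/11, 17/33) → index 2
j=2: u_2=89/150 ∈ [17/33, 26/33) → index 3
j=3: u_3=119/150 ∈ [26/33, 1) → index 4
j=4: u_4=149/150 ∈ [26/33, 1) → index 4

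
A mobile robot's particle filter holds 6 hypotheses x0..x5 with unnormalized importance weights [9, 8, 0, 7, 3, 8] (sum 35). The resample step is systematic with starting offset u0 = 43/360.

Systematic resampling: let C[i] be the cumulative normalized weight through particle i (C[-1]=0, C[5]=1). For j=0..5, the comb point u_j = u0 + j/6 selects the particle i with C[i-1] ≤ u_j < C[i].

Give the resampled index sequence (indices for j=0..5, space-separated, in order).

0 1 1 3 5 5

C = [9/35, 17/35, 17/35, 24/35, 27/35, 1]
j=0: u_0=43/360 ∈ [0, 9/35) → index 0
j=1: u_1=103/360 ∈ [9/35, 17/35) → index 1
j=2: u_2=163/360 ∈ [9/35, 17/35) → index 1
j=3: u_3=223/360 ∈ [17/35, 24/35) → index 3
j=4: u_4=283/360 ∈ [27/35, 1) → index 5
j=5: u_5=343/360 ∈ [27/35, 1) → index 5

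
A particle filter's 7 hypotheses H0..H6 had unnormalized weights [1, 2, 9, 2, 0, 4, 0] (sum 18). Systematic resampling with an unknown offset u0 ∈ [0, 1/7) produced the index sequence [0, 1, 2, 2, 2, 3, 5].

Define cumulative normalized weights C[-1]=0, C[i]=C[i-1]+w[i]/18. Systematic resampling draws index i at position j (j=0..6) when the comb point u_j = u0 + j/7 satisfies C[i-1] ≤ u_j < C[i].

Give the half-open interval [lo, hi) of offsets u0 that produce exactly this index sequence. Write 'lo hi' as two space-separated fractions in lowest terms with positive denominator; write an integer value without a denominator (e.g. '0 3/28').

0 1/42

C = [1/18, 1/6, 2/3, 7/9, 7/9, 1, 1]
j=0 picked index 0: u0 ∈ [0, 1/18)
j=1 picked index 1: u0 ∈ [-11/126, 1/42)
j=2 picked index 2: u0 ∈ [-5/42, 8/21)
j=3 picked index 2: u0 ∈ [-11/42, 5/21)
j=4 picked index 2: u0 ∈ [-17/42, 2/21)
j=5 picked index 3: u0 ∈ [-1/21, 4/63)
j=6 picked index 5: u0 ∈ [-5/63, 1/7)
intersection: [0, 1/42)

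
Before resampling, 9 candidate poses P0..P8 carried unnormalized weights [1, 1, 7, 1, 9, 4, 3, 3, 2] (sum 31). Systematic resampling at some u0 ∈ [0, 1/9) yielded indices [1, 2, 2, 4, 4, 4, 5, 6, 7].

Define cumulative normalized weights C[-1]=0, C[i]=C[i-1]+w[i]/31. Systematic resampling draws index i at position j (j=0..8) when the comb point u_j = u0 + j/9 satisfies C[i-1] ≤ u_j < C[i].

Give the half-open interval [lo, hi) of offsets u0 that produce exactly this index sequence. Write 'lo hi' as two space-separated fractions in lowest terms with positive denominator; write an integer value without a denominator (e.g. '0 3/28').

1/31 13/279

C = [1/31, 2/31, 9/31, 10/31, 19/31, 23/31, 26/31, 29/31, 1]
j=0 picked index 1: u0 ∈ [1/31, 2/31)
j=1 picked index 2: u0 ∈ [-13/279, 50/279)
j=2 picked index 2: u0 ∈ [-44/279, 19/279)
j=3 picked index 4: u0 ∈ [-1/93, 26/93)
j=4 picked index 4: u0 ∈ [-34/279, 47/279)
j=5 picked index 4: u0 ∈ [-65/279, 16/279)
j=6 picked index 5: u0 ∈ [-5/93, 7/93)
j=7 picked index 6: u0 ∈ [-10/279, 17/279)
j=8 picked index 7: u0 ∈ [-14/279, 13/279)
intersection: [1/31, 13/279)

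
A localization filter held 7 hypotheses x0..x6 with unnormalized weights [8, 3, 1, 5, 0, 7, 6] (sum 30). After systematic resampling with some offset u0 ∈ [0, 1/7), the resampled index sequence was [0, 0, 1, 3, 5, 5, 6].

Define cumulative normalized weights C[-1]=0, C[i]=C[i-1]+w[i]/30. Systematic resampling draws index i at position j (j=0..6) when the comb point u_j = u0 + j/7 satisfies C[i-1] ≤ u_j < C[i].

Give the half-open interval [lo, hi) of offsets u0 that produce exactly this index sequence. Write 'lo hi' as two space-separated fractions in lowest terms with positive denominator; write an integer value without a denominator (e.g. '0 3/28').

0 17/210

C = [4/15, 11/30, 2/5, 17/30, 17/30, 4/5, 1]
j=0 picked index 0: u0 ∈ [0, 4/15)
j=1 picked index 0: u0 ∈ [-1/7, 13/105)
j=2 picked index 1: u0 ∈ [-2/105, 17/210)
j=3 picked index 3: u0 ∈ [-1/35, 29/210)
j=4 picked index 5: u0 ∈ [-1/210, 8/35)
j=5 picked index 5: u0 ∈ [-31/210, 3/35)
j=6 picked index 6: u0 ∈ [-2/35, 1/7)
intersection: [0, 17/210)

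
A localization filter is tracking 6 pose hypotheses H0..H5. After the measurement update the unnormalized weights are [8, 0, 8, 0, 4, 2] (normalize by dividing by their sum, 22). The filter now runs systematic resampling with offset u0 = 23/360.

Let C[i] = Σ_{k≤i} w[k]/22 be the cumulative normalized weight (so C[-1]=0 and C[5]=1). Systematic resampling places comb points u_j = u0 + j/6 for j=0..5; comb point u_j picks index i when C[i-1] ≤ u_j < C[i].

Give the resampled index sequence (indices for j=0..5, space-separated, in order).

0 0 2 2 4 4

C = [4/11, 4/11, 8/11, 8/11, 10/11, 1]
j=0: u_0=23/360 ∈ [0, 4/11) → index 0
j=1: u_1=83/360 ∈ [0, 4/11) → index 0
j=2: u_2=143/360 ∈ [4/11, 8/11) → index 2
j=3: u_3=203/360 ∈ [4/11, 8/11) → index 2
j=4: u_4=263/360 ∈ [8/11, 10/11) → index 4
j=5: u_5=323/360 ∈ [8/11, 10/11) → index 4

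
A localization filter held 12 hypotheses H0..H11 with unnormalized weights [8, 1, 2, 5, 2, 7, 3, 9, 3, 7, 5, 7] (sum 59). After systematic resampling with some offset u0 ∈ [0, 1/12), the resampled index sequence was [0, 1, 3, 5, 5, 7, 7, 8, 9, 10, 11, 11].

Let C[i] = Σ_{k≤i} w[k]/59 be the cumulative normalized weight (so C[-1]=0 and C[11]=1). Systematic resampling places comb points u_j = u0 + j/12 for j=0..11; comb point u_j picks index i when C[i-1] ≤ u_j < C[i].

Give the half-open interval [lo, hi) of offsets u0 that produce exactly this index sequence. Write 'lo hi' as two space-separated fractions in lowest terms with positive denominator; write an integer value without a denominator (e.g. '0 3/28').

41/708 49/708

C = [8/59, 9/59, 11/59, 16/59, 18/59, 25/59, 28/59, 37/59, 40/59, 47/59, 52/59, 1]
j=0 picked index 0: u0 ∈ [0, 8/59)
j=1 picked index 1: u0 ∈ [37/708, 49/708)
j=2 picked index 3: u0 ∈ [7/354, 37/354)
j=3 picked index 5: u0 ∈ [13/236, 41/236)
j=4 picked index 5: u0 ∈ [-5/177, 16/177)
j=5 picked index 7: u0 ∈ [41/708, 149/708)
j=6 picked index 7: u0 ∈ [-3/118, 15/118)
j=7 picked index 8: u0 ∈ [31/708, 67/708)
j=8 picked index 9: u0 ∈ [2/177, 23/177)
j=9 picked index 10: u0 ∈ [11/236, 31/236)
j=10 picked index 11: u0 ∈ [17/354, 1/6)
j=11 picked index 11: u0 ∈ [-25/708, 1/12)
intersection: [41/708, 49/708)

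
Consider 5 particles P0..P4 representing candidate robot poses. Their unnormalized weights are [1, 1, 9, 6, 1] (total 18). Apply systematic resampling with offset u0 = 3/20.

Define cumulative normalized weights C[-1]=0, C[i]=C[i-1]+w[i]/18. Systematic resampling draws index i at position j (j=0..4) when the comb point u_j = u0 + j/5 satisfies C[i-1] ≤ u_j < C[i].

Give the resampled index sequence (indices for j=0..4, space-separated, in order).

C = [1/18, 1/9, 11/18, 17/18, 1]
j=0: u_0=3/20 ∈ [1/9, 11/18) → index 2
j=1: u_1=7/20 ∈ [1/9, 11/18) → index 2
j=2: u_2=11/20 ∈ [1/9, 11/18) → index 2
j=3: u_3=3/4 ∈ [11/18, 17/18) → index 3
j=4: u_4=19/20 ∈ [17/18, 1) → index 4

2 2 2 3 4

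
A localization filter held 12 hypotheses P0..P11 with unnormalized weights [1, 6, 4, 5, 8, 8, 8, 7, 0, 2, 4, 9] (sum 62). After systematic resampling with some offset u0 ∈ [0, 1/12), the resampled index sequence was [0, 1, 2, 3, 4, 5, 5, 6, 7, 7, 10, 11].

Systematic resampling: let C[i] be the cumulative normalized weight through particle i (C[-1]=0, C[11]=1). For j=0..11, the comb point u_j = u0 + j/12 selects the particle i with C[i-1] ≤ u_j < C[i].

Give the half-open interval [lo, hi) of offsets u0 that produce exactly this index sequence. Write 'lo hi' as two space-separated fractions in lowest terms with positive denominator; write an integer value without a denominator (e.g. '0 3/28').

0 1/124

C = [1/62, 7/62, 11/62, 8/31, 12/31, 16/31, 20/31, 47/62, 47/62, 49/62, 53/62, 1]
j=0 picked index 0: u0 ∈ [0, 1/62)
j=1 picked index 1: u0 ∈ [-25/372, 11/372)
j=2 picked index 2: u0 ∈ [-5/93, 1/93)
j=3 picked index 3: u0 ∈ [-9/124, 1/124)
j=4 picked index 4: u0 ∈ [-7/93, 5/93)
j=5 picked index 5: u0 ∈ [-11/372, 37/372)
j=6 picked index 5: u0 ∈ [-7/62, 1/62)
j=7 picked index 6: u0 ∈ [-25/372, 23/372)
j=8 picked index 7: u0 ∈ [-2/93, 17/186)
j=9 picked index 7: u0 ∈ [-13/124, 1/124)
j=10 picked index 10: u0 ∈ [-4/93, 2/93)
j=11 picked index 11: u0 ∈ [-23/372, 1/12)
intersection: [0, 1/124)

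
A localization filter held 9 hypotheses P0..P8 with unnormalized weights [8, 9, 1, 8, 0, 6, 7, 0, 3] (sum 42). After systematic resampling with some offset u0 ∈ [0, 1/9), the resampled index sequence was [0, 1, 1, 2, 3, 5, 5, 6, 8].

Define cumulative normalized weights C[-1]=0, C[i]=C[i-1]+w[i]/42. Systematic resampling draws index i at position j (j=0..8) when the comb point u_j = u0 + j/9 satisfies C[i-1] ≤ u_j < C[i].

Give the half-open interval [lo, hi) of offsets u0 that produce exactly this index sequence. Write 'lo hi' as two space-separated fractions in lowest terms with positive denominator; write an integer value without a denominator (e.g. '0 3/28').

5/63 2/21

C = [4/21, 17/42, 3/7, 13/21, 13/21, 16/21, 13/14, 13/14, 1]
j=0 picked index 0: u0 ∈ [0, 4/21)
j=1 picked index 1: u0 ∈ [5/63, 37/126)
j=2 picked index 1: u0 ∈ [-2/63, 23/126)
j=3 picked index 2: u0 ∈ [1/14, 2/21)
j=4 picked index 3: u0 ∈ [-1/63, 11/63)
j=5 picked index 5: u0 ∈ [4/63, 13/63)
j=6 picked index 5: u0 ∈ [-1/21, 2/21)
j=7 picked index 6: u0 ∈ [-1/63, 19/126)
j=8 picked index 8: u0 ∈ [5/126, 1/9)
intersection: [5/63, 2/21)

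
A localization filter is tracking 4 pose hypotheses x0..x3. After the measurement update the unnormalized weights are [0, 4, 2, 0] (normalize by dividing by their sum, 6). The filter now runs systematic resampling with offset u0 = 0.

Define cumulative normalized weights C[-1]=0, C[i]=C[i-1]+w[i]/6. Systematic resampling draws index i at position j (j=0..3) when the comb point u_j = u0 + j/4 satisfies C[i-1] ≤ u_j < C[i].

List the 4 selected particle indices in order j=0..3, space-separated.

C = [0, 2/3, 1, 1]
j=0: u_0=0 ∈ [0, 2/3) → index 1
j=1: u_1=1/4 ∈ [0, 2/3) → index 1
j=2: u_2=1/2 ∈ [0, 2/3) → index 1
j=3: u_3=3/4 ∈ [2/3, 1) → index 2

1 1 1 2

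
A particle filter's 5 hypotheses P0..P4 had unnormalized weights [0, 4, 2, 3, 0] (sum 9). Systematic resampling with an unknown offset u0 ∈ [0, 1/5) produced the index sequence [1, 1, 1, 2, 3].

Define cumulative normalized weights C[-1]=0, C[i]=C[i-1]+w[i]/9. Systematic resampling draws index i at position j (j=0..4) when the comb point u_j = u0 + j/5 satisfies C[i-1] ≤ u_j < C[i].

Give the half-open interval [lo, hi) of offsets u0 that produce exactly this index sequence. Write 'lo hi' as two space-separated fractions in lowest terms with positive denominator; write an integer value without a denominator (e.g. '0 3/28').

C = [0, 4/9, 2/3, 1, 1]
j=0 picked index 1: u0 ∈ [0, 4/9)
j=1 picked index 1: u0 ∈ [-1/5, 11/45)
j=2 picked index 1: u0 ∈ [-2/5, 2/45)
j=3 picked index 2: u0 ∈ [-7/45, 1/15)
j=4 picked index 3: u0 ∈ [-2/15, 1/5)
intersection: [0, 2/45)

0 2/45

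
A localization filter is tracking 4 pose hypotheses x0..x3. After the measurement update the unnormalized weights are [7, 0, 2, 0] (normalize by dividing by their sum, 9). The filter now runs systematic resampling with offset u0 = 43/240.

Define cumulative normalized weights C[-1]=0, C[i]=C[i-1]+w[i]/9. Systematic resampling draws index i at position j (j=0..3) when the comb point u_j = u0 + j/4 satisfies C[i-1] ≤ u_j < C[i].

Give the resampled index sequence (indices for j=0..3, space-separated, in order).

C = [7/9, 7/9, 1, 1]
j=0: u_0=43/240 ∈ [0, 7/9) → index 0
j=1: u_1=103/240 ∈ [0, 7/9) → index 0
j=2: u_2=163/240 ∈ [0, 7/9) → index 0
j=3: u_3=223/240 ∈ [7/9, 1) → index 2

0 0 0 2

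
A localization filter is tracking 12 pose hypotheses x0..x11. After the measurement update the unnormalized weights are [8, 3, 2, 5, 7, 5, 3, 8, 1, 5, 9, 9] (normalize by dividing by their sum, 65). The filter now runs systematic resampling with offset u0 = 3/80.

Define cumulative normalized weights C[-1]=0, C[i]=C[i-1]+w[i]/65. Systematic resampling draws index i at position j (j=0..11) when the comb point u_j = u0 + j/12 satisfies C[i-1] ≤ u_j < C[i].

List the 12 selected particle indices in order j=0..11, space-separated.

C = [8/65, 11/65, 1/5, 18/65, 5/13, 6/13, 33/65, 41/65, 42/65, 47/65, 56/65, 1]
j=0: u_0=3/80 ∈ [0, 8/65) → index 0
j=1: u_1=29/240 ∈ [0, 8/65) → index 0
j=2: u_2=49/240 ∈ [1/5, 18/65) → index 3
j=3: u_3=23/80 ∈ [18/65, 5/13) → index 4
j=4: u_4=89/240 ∈ [18/65, 5/13) → index 4
j=5: u_5=109/240 ∈ [5/13, 6/13) → index 5
j=6: u_6=43/80 ∈ [33/65, 41/65) → index 7
j=7: u_7=149/240 ∈ [33/65, 41/65) → index 7
j=8: u_8=169/240 ∈ [42/65, 47/65) → index 9
j=9: u_9=63/80 ∈ [47/65, 56/65) → index 10
j=10: u_10=209/240 ∈ [56/65, 1) → index 11
j=11: u_11=229/240 ∈ [56/65, 1) → index 11

0 0 3 4 4 5 7 7 9 10 11 11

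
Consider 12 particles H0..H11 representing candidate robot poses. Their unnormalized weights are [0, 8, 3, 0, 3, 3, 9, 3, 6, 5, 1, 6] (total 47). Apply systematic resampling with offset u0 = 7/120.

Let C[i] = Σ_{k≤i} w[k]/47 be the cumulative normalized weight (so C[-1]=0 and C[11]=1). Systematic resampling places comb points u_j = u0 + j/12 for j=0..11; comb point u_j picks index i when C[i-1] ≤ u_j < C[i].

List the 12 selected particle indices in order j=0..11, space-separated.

1 1 2 5 6 6 7 8 8 9 11 11

C = [0, 8/47, 11/47, 11/47, 14/47, 17/47, 26/47, 29/47, 35/47, 40/47, 41/47, 1]
j=0: u_0=7/120 ∈ [0, 8/47) → index 1
j=1: u_1=17/120 ∈ [0, 8/47) → index 1
j=2: u_2=9/40 ∈ [8/47, 11/47) → index 2
j=3: u_3=37/120 ∈ [14/47, 17/47) → index 5
j=4: u_4=47/120 ∈ [17/47, 26/47) → index 6
j=5: u_5=19/40 ∈ [17/47, 26/47) → index 6
j=6: u_6=67/120 ∈ [26/47, 29/47) → index 7
j=7: u_7=77/120 ∈ [29/47, 35/47) → index 8
j=8: u_8=29/40 ∈ [29/47, 35/47) → index 8
j=9: u_9=97/120 ∈ [35/47, 40/47) → index 9
j=10: u_10=107/120 ∈ [41/47, 1) → index 11
j=11: u_11=39/40 ∈ [41/47, 1) → index 11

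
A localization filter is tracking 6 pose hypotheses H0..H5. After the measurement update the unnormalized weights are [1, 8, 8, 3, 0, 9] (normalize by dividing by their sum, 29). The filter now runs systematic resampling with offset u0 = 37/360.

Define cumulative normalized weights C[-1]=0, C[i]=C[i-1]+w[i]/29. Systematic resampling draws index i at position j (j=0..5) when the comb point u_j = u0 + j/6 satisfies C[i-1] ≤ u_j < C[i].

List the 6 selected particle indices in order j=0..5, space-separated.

C = [1/29, 9/29, 17/29, 20/29, 20/29, 1]
j=0: u_0=37/360 ∈ [1/29, 9/29) → index 1
j=1: u_1=97/360 ∈ [1/29, 9/29) → index 1
j=2: u_2=157/360 ∈ [9/29, 17/29) → index 2
j=3: u_3=217/360 ∈ [17/29, 20/29) → index 3
j=4: u_4=277/360 ∈ [20/29, 1) → index 5
j=5: u_5=337/360 ∈ [20/29, 1) → index 5

1 1 2 3 5 5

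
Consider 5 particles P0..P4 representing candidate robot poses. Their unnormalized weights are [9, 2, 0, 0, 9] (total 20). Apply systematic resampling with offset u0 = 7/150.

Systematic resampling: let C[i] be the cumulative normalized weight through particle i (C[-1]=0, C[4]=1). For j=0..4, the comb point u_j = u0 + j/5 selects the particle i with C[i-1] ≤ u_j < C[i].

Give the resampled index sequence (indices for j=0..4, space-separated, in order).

C = [9/20, 11/20, 11/20, 11/20, 1]
j=0: u_0=7/150 ∈ [0, 9/20) → index 0
j=1: u_1=37/150 ∈ [0, 9/20) → index 0
j=2: u_2=67/150 ∈ [0, 9/20) → index 0
j=3: u_3=97/150 ∈ [11/20, 1) → index 4
j=4: u_4=127/150 ∈ [11/20, 1) → index 4

0 0 0 4 4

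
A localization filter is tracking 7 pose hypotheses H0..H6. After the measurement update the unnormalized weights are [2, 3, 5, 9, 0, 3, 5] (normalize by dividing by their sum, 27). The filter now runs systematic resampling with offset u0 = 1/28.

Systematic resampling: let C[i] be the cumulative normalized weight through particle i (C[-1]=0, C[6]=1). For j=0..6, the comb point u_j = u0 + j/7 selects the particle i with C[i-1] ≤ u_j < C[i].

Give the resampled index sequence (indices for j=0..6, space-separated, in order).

C = [2/27, 5/27, 10/27, 19/27, 19/27, 22/27, 1]
j=0: u_0=1/28 ∈ [0, 2/27) → index 0
j=1: u_1=5/28 ∈ [2/27, 5/27) → index 1
j=2: u_2=9/28 ∈ [5/27, 10/27) → index 2
j=3: u_3=13/28 ∈ [10/27, 19/27) → index 3
j=4: u_4=17/28 ∈ [10/27, 19/27) → index 3
j=5: u_5=3/4 ∈ [19/27, 22/27) → index 5
j=6: u_6=25/28 ∈ [22/27, 1) → index 6

0 1 2 3 3 5 6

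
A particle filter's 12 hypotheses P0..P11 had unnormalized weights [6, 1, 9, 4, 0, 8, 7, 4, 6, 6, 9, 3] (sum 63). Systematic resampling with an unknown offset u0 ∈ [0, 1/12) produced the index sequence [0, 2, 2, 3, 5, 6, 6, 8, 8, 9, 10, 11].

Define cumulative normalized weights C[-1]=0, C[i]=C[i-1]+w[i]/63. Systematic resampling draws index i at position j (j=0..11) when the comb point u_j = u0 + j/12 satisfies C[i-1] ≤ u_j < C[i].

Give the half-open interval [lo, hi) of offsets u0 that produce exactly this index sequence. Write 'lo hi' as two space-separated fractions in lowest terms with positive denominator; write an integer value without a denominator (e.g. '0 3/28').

1/28 1/21

C = [2/21, 1/9, 16/63, 20/63, 20/63, 4/9, 5/9, 13/21, 5/7, 17/21, 20/21, 1]
j=0 picked index 0: u0 ∈ [0, 2/21)
j=1 picked index 2: u0 ∈ [1/36, 43/252)
j=2 picked index 2: u0 ∈ [-1/18, 11/126)
j=3 picked index 3: u0 ∈ [1/252, 17/252)
j=4 picked index 5: u0 ∈ [-1/63, 1/9)
j=5 picked index 6: u0 ∈ [1/36, 5/36)
j=6 picked index 6: u0 ∈ [-1/18, 1/18)
j=7 picked index 8: u0 ∈ [1/28, 11/84)
j=8 picked index 8: u0 ∈ [-1/21, 1/21)
j=9 picked index 9: u0 ∈ [-1/28, 5/84)
j=10 picked index 10: u0 ∈ [-1/42, 5/42)
j=11 picked index 11: u0 ∈ [1/28, 1/12)
intersection: [1/28, 1/21)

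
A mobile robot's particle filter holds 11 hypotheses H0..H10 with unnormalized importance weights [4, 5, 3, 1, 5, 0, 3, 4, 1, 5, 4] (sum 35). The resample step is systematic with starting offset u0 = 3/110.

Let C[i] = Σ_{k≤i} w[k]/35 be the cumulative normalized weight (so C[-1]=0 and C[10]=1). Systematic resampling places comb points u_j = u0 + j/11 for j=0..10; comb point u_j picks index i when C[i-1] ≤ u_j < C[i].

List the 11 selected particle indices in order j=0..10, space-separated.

0 1 1 2 4 4 6 7 9 9 10

C = [4/35, 9/35, 12/35, 13/35, 18/35, 18/35, 3/5, 5/7, 26/35, 31/35, 1]
j=0: u_0=3/110 ∈ [0, 4/35) → index 0
j=1: u_1=13/110 ∈ [4/35, 9/35) → index 1
j=2: u_2=23/110 ∈ [4/35, 9/35) → index 1
j=3: u_3=3/10 ∈ [9/35, 12/35) → index 2
j=4: u_4=43/110 ∈ [13/35, 18/35) → index 4
j=5: u_5=53/110 ∈ [13/35, 18/35) → index 4
j=6: u_6=63/110 ∈ [18/35, 3/5) → index 6
j=7: u_7=73/110 ∈ [3/5, 5/7) → index 7
j=8: u_8=83/110 ∈ [26/35, 31/35) → index 9
j=9: u_9=93/110 ∈ [26/35, 31/35) → index 9
j=10: u_10=103/110 ∈ [31/35, 1) → index 10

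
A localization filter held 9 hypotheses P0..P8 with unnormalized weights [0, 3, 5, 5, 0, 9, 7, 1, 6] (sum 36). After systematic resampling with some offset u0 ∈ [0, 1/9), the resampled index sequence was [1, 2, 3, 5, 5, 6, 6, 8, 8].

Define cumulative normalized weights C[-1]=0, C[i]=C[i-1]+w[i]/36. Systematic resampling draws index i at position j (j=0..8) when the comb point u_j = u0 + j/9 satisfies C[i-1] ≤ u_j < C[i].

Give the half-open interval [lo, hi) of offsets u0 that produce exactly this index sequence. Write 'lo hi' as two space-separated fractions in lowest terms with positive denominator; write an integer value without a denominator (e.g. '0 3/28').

1/18 1/12

C = [0, 1/12, 2/9, 13/36, 13/36, 11/18, 29/36, 5/6, 1]
j=0 picked index 1: u0 ∈ [0, 1/12)
j=1 picked index 2: u0 ∈ [-1/36, 1/9)
j=2 picked index 3: u0 ∈ [0, 5/36)
j=3 picked index 5: u0 ∈ [1/36, 5/18)
j=4 picked index 5: u0 ∈ [-1/12, 1/6)
j=5 picked index 6: u0 ∈ [1/18, 1/4)
j=6 picked index 6: u0 ∈ [-1/18, 5/36)
j=7 picked index 8: u0 ∈ [1/18, 2/9)
j=8 picked index 8: u0 ∈ [-1/18, 1/9)
intersection: [1/18, 1/12)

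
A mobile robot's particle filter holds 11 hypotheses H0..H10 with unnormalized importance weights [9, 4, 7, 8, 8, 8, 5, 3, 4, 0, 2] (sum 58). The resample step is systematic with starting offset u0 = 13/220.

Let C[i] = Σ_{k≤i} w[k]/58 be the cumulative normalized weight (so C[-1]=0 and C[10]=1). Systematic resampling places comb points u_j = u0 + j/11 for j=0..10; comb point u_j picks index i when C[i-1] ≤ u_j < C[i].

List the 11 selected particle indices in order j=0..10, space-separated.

0 0 2 2 3 4 4 5 6 7 10

C = [9/58, 13/58, 10/29, 14/29, 18/29, 22/29, 49/58, 26/29, 28/29, 28/29, 1]
j=0: u_0=13/220 ∈ [0, 9/58) → index 0
j=1: u_1=3/20 ∈ [0, 9/58) → index 0
j=2: u_2=53/220 ∈ [13/58, 10/29) → index 2
j=3: u_3=73/220 ∈ [13/58, 10/29) → index 2
j=4: u_4=93/220 ∈ [10/29, 14/29) → index 3
j=5: u_5=113/220 ∈ [14/29, 18/29) → index 4
j=6: u_6=133/220 ∈ [14/29, 18/29) → index 4
j=7: u_7=153/220 ∈ [18/29, 22/29) → index 5
j=8: u_8=173/220 ∈ [22/29, 49/58) → index 6
j=9: u_9=193/220 ∈ [49/58, 26/29) → index 7
j=10: u_10=213/220 ∈ [28/29, 1) → index 10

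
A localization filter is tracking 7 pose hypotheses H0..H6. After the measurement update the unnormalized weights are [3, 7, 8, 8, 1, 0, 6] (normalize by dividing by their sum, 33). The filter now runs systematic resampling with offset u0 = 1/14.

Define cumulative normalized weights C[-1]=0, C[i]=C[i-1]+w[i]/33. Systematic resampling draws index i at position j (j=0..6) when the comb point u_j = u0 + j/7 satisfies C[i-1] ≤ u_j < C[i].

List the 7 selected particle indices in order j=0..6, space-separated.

0 1 2 2 3 3 6

C = [1/11, 10/33, 6/11, 26/33, 9/11, 9/11, 1]
j=0: u_0=1/14 ∈ [0, 1/11) → index 0
j=1: u_1=3/14 ∈ [1/11, 10/33) → index 1
j=2: u_2=5/14 ∈ [10/33, 6/11) → index 2
j=3: u_3=1/2 ∈ [10/33, 6/11) → index 2
j=4: u_4=9/14 ∈ [6/11, 26/33) → index 3
j=5: u_5=11/14 ∈ [6/11, 26/33) → index 3
j=6: u_6=13/14 ∈ [9/11, 1) → index 6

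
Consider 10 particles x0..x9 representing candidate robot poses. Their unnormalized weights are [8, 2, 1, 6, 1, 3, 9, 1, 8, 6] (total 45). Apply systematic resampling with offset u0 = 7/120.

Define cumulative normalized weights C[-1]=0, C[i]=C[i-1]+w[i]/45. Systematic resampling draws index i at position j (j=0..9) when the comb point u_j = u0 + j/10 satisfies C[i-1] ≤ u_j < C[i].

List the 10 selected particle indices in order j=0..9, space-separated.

0 0 3 3 5 6 6 8 8 9

C = [8/45, 2/9, 11/45, 17/45, 2/5, 7/15, 2/3, 31/45, 13/15, 1]
j=0: u_0=7/120 ∈ [0, 8/45) → index 0
j=1: u_1=19/120 ∈ [0, 8/45) → index 0
j=2: u_2=31/120 ∈ [11/45, 17/45) → index 3
j=3: u_3=43/120 ∈ [11/45, 17/45) → index 3
j=4: u_4=11/24 ∈ [2/5, 7/15) → index 5
j=5: u_5=67/120 ∈ [7/15, 2/3) → index 6
j=6: u_6=79/120 ∈ [7/15, 2/3) → index 6
j=7: u_7=91/120 ∈ [31/45, 13/15) → index 8
j=8: u_8=103/120 ∈ [31/45, 13/15) → index 8
j=9: u_9=23/24 ∈ [13/15, 1) → index 9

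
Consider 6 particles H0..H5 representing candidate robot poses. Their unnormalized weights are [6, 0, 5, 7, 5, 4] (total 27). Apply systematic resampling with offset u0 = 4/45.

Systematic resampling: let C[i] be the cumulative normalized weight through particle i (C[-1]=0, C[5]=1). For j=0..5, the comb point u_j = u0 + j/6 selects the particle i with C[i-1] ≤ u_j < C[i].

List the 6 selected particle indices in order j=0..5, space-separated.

C = [2/9, 2/9, 11/27, 2/3, 23/27, 1]
j=0: u_0=4/45 ∈ [0, 2/9) → index 0
j=1: u_1=23/90 ∈ [2/9, 11/27) → index 2
j=2: u_2=19/45 ∈ [11/27, 2/3) → index 3
j=3: u_3=53/90 ∈ [11/27, 2/3) → index 3
j=4: u_4=34/45 ∈ [2/3, 23/27) → index 4
j=5: u_5=83/90 ∈ [23/27, 1) → index 5

0 2 3 3 4 5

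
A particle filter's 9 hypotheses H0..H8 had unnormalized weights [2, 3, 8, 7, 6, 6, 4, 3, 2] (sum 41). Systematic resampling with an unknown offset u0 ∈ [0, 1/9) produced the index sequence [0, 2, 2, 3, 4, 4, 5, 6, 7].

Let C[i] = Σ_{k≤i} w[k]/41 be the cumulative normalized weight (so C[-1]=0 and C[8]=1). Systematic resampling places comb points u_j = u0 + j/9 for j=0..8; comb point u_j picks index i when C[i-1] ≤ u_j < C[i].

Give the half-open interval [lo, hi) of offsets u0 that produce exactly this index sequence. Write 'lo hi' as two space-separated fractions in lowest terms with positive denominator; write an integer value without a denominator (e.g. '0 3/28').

C = [2/41, 5/41, 13/41, 20/41, 26/41, 32/41, 36/41, 39/41, 1]
j=0 picked index 0: u0 ∈ [0, 2/41)
j=1 picked index 2: u0 ∈ [4/369, 76/369)
j=2 picked index 2: u0 ∈ [-37/369, 35/369)
j=3 picked index 3: u0 ∈ [-2/123, 19/123)
j=4 picked index 4: u0 ∈ [16/369, 70/369)
j=5 picked index 4: u0 ∈ [-25/369, 29/369)
j=6 picked index 5: u0 ∈ [-4/123, 14/123)
j=7 picked index 6: u0 ∈ [1/369, 37/369)
j=8 picked index 7: u0 ∈ [-4/369, 23/369)
intersection: [16/369, 2/41)

16/369 2/41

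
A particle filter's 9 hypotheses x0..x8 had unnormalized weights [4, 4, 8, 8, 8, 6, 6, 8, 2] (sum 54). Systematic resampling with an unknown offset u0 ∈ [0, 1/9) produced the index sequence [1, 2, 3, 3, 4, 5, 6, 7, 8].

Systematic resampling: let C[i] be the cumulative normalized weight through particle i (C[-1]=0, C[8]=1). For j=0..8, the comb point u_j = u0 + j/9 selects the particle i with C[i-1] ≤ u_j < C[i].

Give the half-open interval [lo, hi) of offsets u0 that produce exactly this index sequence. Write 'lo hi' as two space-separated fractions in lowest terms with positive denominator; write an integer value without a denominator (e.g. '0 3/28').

2/27 1/9

C = [2/27, 4/27, 8/27, 4/9, 16/27, 19/27, 22/27, 26/27, 1]
j=0 picked index 1: u0 ∈ [2/27, 4/27)
j=1 picked index 2: u0 ∈ [1/27, 5/27)
j=2 picked index 3: u0 ∈ [2/27, 2/9)
j=3 picked index 3: u0 ∈ [-1/27, 1/9)
j=4 picked index 4: u0 ∈ [0, 4/27)
j=5 picked index 5: u0 ∈ [1/27, 4/27)
j=6 picked index 6: u0 ∈ [1/27, 4/27)
j=7 picked index 7: u0 ∈ [1/27, 5/27)
j=8 picked index 8: u0 ∈ [2/27, 1/9)
intersection: [2/27, 1/9)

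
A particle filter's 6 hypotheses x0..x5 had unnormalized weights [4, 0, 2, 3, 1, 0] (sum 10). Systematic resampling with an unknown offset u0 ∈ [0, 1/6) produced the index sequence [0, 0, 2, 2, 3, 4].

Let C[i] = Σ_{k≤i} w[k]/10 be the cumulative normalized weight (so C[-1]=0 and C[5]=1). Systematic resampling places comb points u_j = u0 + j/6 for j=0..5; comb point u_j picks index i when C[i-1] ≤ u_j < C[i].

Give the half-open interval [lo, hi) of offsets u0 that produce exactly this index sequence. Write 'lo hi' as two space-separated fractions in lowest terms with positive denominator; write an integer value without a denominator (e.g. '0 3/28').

C = [2/5, 2/5, 3/5, 9/10, 1, 1]
j=0 picked index 0: u0 ∈ [0, 2/5)
j=1 picked index 0: u0 ∈ [-1/6, 7/30)
j=2 picked index 2: u0 ∈ [1/15, 4/15)
j=3 picked index 2: u0 ∈ [-1/10, 1/10)
j=4 picked index 3: u0 ∈ [-1/15, 7/30)
j=5 picked index 4: u0 ∈ [1/15, 1/6)
intersection: [1/15, 1/10)

1/15 1/10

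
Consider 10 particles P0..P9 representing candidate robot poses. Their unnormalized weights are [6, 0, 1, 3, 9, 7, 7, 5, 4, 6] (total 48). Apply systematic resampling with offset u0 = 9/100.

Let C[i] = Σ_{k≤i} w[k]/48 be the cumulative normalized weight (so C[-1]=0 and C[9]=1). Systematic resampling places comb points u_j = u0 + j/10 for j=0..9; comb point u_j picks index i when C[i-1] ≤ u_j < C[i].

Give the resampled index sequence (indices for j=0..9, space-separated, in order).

C = [1/8, 1/8, 7/48, 5/24, 19/48, 13/24, 11/16, 19/24, 7/8, 1]
j=0: u_0=9/100 ∈ [0, 1/8) → index 0
j=1: u_1=19/100 ∈ [7/48, 5/24) → index 3
j=2: u_2=29/100 ∈ [5/24, 19/48) → index 4
j=3: u_3=39/100 ∈ [5/24, 19/48) → index 4
j=4: u_4=49/100 ∈ [19/48, 13/24) → index 5
j=5: u_5=59/100 ∈ [13/24, 11/16) → index 6
j=6: u_6=69/100 ∈ [11/16, 19/24) → index 7
j=7: u_7=79/100 ∈ [11/16, 19/24) → index 7
j=8: u_8=89/100 ∈ [7/8, 1) → index 9
j=9: u_9=99/100 ∈ [7/8, 1) → index 9

0 3 4 4 5 6 7 7 9 9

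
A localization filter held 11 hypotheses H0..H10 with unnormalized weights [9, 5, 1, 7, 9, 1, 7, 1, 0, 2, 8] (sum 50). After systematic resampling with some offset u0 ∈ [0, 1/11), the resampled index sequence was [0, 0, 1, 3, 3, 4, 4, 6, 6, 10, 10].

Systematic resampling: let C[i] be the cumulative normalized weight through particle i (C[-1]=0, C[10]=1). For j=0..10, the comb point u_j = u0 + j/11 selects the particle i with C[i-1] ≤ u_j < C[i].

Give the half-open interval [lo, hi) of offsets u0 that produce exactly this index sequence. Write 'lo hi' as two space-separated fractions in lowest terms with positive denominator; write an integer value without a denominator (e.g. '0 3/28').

C = [9/50, 7/25, 3/10, 11/25, 31/50, 16/25, 39/50, 4/5, 4/5, 21/25, 1]
j=0 picked index 0: u0 ∈ [0, 9/50)
j=1 picked index 0: u0 ∈ [-1/11, 49/550)
j=2 picked index 1: u0 ∈ [-1/550, 27/275)
j=3 picked index 3: u0 ∈ [3/110, 46/275)
j=4 picked index 3: u0 ∈ [-7/110, 21/275)
j=5 picked index 4: u0 ∈ [-4/275, 91/550)
j=6 picked index 4: u0 ∈ [-29/275, 41/550)
j=7 picked index 6: u0 ∈ [1/275, 79/550)
j=8 picked index 6: u0 ∈ [-24/275, 29/550)
j=9 picked index 10: u0 ∈ [6/275, 2/11)
j=10 picked index 10: u0 ∈ [-19/275, 1/11)
intersection: [3/110, 29/550)

3/110 29/550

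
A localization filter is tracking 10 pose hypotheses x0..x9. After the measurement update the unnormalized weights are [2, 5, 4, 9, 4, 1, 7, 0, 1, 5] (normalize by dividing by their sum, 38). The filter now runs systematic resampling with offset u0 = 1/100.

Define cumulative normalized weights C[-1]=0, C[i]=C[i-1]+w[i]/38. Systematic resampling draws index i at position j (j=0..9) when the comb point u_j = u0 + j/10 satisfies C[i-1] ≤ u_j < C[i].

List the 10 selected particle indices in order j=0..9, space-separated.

C = [1/19, 7/38, 11/38, 10/19, 12/19, 25/38, 16/19, 16/19, 33/38, 1]
j=0: u_0=1/100 ∈ [0, 1/19) → index 0
j=1: u_1=11/100 ∈ [1/19, 7/38) → index 1
j=2: u_2=21/100 ∈ [7/38, 11/38) → index 2
j=3: u_3=31/100 ∈ [11/38, 10/19) → index 3
j=4: u_4=41/100 ∈ [11/38, 10/19) → index 3
j=5: u_5=51/100 ∈ [11/38, 10/19) → index 3
j=6: u_6=61/100 ∈ [10/19, 12/19) → index 4
j=7: u_7=71/100 ∈ [25/38, 16/19) → index 6
j=8: u_8=81/100 ∈ [25/38, 16/19) → index 6
j=9: u_9=91/100 ∈ [33/38, 1) → index 9

0 1 2 3 3 3 4 6 6 9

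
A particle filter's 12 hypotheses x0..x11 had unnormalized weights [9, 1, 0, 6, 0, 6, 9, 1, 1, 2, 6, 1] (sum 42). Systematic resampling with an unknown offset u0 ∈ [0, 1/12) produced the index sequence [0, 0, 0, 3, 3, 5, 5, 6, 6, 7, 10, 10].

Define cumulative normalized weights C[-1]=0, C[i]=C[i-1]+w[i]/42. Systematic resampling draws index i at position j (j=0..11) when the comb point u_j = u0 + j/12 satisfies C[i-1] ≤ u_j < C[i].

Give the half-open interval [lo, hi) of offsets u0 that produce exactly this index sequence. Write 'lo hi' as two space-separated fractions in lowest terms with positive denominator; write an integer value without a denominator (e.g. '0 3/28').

0 1/84

C = [3/14, 5/21, 5/21, 8/21, 8/21, 11/21, 31/42, 16/21, 11/14, 5/6, 41/42, 1]
j=0 picked index 0: u0 ∈ [0, 3/14)
j=1 picked index 0: u0 ∈ [-1/12, 11/84)
j=2 picked index 0: u0 ∈ [-1/6, 1/21)
j=3 picked index 3: u0 ∈ [-1/84, 11/84)
j=4 picked index 3: u0 ∈ [-2/21, 1/21)
j=5 picked index 5: u0 ∈ [-1/28, 3/28)
j=6 picked index 5: u0 ∈ [-5/42, 1/42)
j=7 picked index 6: u0 ∈ [-5/84, 13/84)
j=8 picked index 6: u0 ∈ [-1/7, 1/14)
j=9 picked index 7: u0 ∈ [-1/84, 1/84)
j=10 picked index 10: u0 ∈ [0, 1/7)
j=11 picked index 10: u0 ∈ [-1/12, 5/84)
intersection: [0, 1/84)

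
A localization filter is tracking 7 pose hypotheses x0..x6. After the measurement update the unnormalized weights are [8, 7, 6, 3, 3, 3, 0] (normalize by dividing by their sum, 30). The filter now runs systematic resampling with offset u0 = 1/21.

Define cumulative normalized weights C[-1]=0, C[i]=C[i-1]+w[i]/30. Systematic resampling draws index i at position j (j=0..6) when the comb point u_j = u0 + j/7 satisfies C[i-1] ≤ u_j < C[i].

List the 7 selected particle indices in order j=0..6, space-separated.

0 0 1 1 2 3 5

C = [4/15, 1/2, 7/10, 4/5, 9/10, 1, 1]
j=0: u_0=1/21 ∈ [0, 4/15) → index 0
j=1: u_1=4/21 ∈ [0, 4/15) → index 0
j=2: u_2=1/3 ∈ [4/15, 1/2) → index 1
j=3: u_3=10/21 ∈ [4/15, 1/2) → index 1
j=4: u_4=13/21 ∈ [1/2, 7/10) → index 2
j=5: u_5=16/21 ∈ [7/10, 4/5) → index 3
j=6: u_6=19/21 ∈ [9/10, 1) → index 5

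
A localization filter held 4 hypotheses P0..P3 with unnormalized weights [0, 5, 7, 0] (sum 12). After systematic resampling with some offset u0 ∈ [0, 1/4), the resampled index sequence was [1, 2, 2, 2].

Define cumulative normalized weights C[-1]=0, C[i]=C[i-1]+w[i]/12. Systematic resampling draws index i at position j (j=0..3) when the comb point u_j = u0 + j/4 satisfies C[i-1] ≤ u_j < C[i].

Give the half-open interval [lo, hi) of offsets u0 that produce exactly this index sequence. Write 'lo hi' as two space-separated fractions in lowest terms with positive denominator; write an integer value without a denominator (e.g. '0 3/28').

C = [0, 5/12, 1, 1]
j=0 picked index 1: u0 ∈ [0, 5/12)
j=1 picked index 2: u0 ∈ [1/6, 3/4)
j=2 picked index 2: u0 ∈ [-1/12, 1/2)
j=3 picked index 2: u0 ∈ [-1/3, 1/4)
intersection: [1/6, 1/4)

1/6 1/4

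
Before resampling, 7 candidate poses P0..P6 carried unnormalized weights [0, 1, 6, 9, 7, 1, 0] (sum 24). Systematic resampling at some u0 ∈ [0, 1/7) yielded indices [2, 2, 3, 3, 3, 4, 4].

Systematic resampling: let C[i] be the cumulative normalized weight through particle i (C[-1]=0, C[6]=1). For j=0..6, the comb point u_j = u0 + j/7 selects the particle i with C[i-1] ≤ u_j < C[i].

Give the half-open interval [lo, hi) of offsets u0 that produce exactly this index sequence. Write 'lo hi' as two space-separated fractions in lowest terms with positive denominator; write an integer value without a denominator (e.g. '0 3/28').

C = [0, 1/24, 7/24, 2/3, 23/24, 1, 1]
j=0 picked index 2: u0 ∈ [1/24, 7/24)
j=1 picked index 2: u0 ∈ [-17/168, 25/168)
j=2 picked index 3: u0 ∈ [1/168, 8/21)
j=3 picked index 3: u0 ∈ [-23/168, 5/21)
j=4 picked index 3: u0 ∈ [-47/168, 2/21)
j=5 picked index 4: u0 ∈ [-1/21, 41/168)
j=6 picked index 4: u0 ∈ [-4/21, 17/168)
intersection: [1/24, 2/21)

1/24 2/21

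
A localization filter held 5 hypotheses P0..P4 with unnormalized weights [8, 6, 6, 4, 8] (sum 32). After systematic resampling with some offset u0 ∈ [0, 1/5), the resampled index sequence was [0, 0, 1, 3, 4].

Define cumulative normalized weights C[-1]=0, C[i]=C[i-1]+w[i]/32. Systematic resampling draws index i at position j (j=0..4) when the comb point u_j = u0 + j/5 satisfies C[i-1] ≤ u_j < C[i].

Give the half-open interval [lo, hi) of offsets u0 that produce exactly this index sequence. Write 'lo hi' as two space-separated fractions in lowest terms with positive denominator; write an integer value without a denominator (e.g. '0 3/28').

1/40 3/80

C = [1/4, 7/16, 5/8, 3/4, 1]
j=0 picked index 0: u0 ∈ [0, 1/4)
j=1 picked index 0: u0 ∈ [-1/5, 1/20)
j=2 picked index 1: u0 ∈ [-3/20, 3/80)
j=3 picked index 3: u0 ∈ [1/40, 3/20)
j=4 picked index 4: u0 ∈ [-1/20, 1/5)
intersection: [1/40, 3/80)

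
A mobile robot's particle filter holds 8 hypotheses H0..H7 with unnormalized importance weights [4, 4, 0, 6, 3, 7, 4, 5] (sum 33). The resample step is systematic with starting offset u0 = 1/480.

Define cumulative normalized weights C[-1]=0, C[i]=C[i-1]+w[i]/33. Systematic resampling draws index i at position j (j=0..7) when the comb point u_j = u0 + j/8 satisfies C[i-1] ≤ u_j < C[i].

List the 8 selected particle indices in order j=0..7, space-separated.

0 1 3 3 4 5 6 7

C = [4/33, 8/33, 8/33, 14/33, 17/33, 8/11, 28/33, 1]
j=0: u_0=1/480 ∈ [0, 4/33) → index 0
j=1: u_1=61/480 ∈ [4/33, 8/33) → index 1
j=2: u_2=121/480 ∈ [8/33, 14/33) → index 3
j=3: u_3=181/480 ∈ [8/33, 14/33) → index 3
j=4: u_4=241/480 ∈ [14/33, 17/33) → index 4
j=5: u_5=301/480 ∈ [17/33, 8/11) → index 5
j=6: u_6=361/480 ∈ [8/11, 28/33) → index 6
j=7: u_7=421/480 ∈ [28/33, 1) → index 7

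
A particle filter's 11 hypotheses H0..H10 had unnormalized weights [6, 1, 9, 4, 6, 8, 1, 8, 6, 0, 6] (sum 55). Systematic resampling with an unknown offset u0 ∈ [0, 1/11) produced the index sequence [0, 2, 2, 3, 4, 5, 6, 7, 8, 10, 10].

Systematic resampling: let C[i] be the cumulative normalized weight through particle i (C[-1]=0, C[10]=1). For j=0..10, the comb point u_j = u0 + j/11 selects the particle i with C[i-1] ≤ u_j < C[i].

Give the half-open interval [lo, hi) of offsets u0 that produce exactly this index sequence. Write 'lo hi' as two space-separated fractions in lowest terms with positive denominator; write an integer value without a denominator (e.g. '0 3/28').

4/55 1/11

C = [6/55, 7/55, 16/55, 4/11, 26/55, 34/55, 7/11, 43/55, 49/55, 49/55, 1]
j=0 picked index 0: u0 ∈ [0, 6/55)
j=1 picked index 2: u0 ∈ [2/55, 1/5)
j=2 picked index 2: u0 ∈ [-3/55, 6/55)
j=3 picked index 3: u0 ∈ [1/55, 1/11)
j=4 picked index 4: u0 ∈ [0, 6/55)
j=5 picked index 5: u0 ∈ [1/55, 9/55)
j=6 picked index 6: u0 ∈ [4/55, 1/11)
j=7 picked index 7: u0 ∈ [0, 8/55)
j=8 picked index 8: u0 ∈ [3/55, 9/55)
j=9 picked index 10: u0 ∈ [4/55, 2/11)
j=10 picked index 10: u0 ∈ [-1/55, 1/11)
intersection: [4/55, 1/11)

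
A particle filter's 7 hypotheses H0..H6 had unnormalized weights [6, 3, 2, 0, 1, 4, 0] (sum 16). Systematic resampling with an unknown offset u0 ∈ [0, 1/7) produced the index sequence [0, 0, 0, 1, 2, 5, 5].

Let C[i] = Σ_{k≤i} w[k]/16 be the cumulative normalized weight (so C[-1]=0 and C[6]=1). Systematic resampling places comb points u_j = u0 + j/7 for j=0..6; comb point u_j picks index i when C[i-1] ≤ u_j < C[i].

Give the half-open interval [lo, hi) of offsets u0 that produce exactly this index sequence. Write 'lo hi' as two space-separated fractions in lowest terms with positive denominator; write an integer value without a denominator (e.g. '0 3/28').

C = [3/8, 9/16, 11/16, 11/16, 3/4, 1, 1]
j=0 picked index 0: u0 ∈ [0, 3/8)
j=1 picked index 0: u0 ∈ [-1/7, 13/56)
j=2 picked index 0: u0 ∈ [-2/7, 5/56)
j=3 picked index 1: u0 ∈ [-3/56, 15/112)
j=4 picked index 2: u0 ∈ [-1/112, 13/112)
j=5 picked index 5: u0 ∈ [1/28, 2/7)
j=6 picked index 5: u0 ∈ [-3/28, 1/7)
intersection: [1/28, 5/56)

1/28 5/56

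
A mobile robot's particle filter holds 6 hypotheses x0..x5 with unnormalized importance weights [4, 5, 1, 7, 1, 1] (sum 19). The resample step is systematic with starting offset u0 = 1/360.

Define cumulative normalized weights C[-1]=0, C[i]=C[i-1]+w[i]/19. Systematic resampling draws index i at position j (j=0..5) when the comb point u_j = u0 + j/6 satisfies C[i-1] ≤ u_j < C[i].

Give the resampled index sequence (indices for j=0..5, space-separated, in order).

0 0 1 2 3 3

C = [4/19, 9/19, 10/19, 17/19, 18/19, 1]
j=0: u_0=1/360 ∈ [0, 4/19) → index 0
j=1: u_1=61/360 ∈ [0, 4/19) → index 0
j=2: u_2=121/360 ∈ [4/19, 9/19) → index 1
j=3: u_3=181/360 ∈ [9/19, 10/19) → index 2
j=4: u_4=241/360 ∈ [10/19, 17/19) → index 3
j=5: u_5=301/360 ∈ [10/19, 17/19) → index 3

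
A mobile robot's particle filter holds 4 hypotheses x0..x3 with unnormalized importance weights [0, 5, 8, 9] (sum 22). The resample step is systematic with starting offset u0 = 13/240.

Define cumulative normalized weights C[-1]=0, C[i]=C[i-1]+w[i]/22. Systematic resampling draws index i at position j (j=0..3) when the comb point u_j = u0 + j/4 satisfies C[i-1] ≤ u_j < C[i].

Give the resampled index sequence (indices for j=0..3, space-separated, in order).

1 2 2 3

C = [0, 5/22, 13/22, 1]
j=0: u_0=13/240 ∈ [0, 5/22) → index 1
j=1: u_1=73/240 ∈ [5/22, 13/22) → index 2
j=2: u_2=133/240 ∈ [5/22, 13/22) → index 2
j=3: u_3=193/240 ∈ [13/22, 1) → index 3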